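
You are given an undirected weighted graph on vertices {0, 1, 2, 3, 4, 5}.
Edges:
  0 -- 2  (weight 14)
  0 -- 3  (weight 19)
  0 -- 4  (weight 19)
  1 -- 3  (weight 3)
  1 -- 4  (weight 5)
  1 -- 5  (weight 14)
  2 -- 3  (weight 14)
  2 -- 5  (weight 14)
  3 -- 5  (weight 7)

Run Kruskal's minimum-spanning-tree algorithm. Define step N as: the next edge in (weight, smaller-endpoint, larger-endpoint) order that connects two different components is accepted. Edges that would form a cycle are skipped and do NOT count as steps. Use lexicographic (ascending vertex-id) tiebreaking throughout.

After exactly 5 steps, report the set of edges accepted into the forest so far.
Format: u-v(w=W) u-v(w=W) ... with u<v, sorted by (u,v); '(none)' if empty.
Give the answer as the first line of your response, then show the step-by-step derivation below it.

0-2(w=14) 1-3(w=3) 1-4(w=5) 2-3(w=14) 3-5(w=7)

step 1: add edge 1-3 (w=3); MST = {1-3(w=3)}
step 2: add edge 1-4 (w=5); MST = {1-3(w=3) 1-4(w=5)}
step 3: add edge 3-5 (w=7); MST = {1-3(w=3) 1-4(w=5) 3-5(w=7)}
step 4: add edge 0-2 (w=14); MST = {0-2(w=14) 1-3(w=3) 1-4(w=5) 3-5(w=7)}
step 5: add edge 2-3 (w=14); MST = {0-2(w=14) 1-3(w=3) 1-4(w=5) 2-3(w=14) 3-5(w=7)}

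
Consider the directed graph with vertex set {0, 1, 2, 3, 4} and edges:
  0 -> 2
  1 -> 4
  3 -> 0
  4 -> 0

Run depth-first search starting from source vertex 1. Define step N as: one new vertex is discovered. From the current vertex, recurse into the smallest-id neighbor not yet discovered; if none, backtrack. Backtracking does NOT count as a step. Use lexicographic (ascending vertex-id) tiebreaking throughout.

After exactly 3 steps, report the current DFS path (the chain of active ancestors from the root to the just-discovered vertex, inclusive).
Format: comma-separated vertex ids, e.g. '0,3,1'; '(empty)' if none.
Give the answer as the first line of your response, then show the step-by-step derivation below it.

1,4,0

step 1: discover 1; path=1; order=1
step 2: discover 4; path=1>4; order=1,4
step 3: discover 0; path=1>4>0; order=1,4,0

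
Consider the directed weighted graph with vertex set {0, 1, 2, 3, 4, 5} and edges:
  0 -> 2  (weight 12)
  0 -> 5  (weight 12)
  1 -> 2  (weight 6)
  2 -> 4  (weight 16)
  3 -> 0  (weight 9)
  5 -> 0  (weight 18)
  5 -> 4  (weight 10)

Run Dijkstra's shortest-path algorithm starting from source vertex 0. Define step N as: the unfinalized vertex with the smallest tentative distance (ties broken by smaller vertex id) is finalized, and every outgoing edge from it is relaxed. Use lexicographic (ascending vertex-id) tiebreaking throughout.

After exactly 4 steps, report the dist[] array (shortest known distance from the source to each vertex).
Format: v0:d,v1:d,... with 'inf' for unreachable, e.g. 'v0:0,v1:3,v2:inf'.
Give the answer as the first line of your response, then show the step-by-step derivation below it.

v0:0,v1:inf,v2:12,v3:inf,v4:22,v5:12

step 1: dist = v0:0,v1:inf,v2:12,v3:inf,v4:inf,v5:12
step 2: dist = v0:0,v1:inf,v2:12,v3:inf,v4:28,v5:12
step 3: dist = v0:0,v1:inf,v2:12,v3:inf,v4:22,v5:12
step 4: dist = v0:0,v1:inf,v2:12,v3:inf,v4:22,v5:12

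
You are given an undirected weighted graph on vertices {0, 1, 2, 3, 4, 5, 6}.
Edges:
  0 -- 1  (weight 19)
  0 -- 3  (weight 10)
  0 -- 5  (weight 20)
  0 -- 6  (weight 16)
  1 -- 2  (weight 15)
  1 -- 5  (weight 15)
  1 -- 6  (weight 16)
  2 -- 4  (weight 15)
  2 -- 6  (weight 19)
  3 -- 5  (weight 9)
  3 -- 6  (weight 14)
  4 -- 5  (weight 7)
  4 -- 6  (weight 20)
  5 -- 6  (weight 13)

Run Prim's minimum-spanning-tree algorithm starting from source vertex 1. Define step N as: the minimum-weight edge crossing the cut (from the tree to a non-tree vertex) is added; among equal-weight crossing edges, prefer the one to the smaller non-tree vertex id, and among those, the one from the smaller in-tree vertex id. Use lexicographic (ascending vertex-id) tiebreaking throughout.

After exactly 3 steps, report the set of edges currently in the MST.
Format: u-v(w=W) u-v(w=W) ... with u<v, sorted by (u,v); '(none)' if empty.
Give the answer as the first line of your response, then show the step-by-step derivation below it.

1-2(w=15) 2-4(w=15) 4-5(w=7)

step 1: add edge 1-2 (w=15); MST = {1-2(w=15)}
step 2: add edge 2-4 (w=15); MST = {1-2(w=15) 2-4(w=15)}
step 3: add edge 4-5 (w=7); MST = {1-2(w=15) 2-4(w=15) 4-5(w=7)}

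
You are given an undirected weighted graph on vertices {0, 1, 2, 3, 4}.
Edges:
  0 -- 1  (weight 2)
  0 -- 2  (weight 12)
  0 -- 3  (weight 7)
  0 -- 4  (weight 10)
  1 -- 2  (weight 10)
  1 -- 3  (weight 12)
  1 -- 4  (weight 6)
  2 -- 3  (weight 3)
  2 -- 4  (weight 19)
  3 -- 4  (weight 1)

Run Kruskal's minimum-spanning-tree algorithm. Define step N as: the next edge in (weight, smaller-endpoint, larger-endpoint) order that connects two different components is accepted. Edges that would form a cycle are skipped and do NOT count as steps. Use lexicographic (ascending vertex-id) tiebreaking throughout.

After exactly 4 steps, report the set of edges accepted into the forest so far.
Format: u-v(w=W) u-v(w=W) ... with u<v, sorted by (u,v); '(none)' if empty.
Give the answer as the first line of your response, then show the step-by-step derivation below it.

0-1(w=2) 1-4(w=6) 2-3(w=3) 3-4(w=1)

step 1: add edge 3-4 (w=1); MST = {3-4(w=1)}
step 2: add edge 0-1 (w=2); MST = {0-1(w=2) 3-4(w=1)}
step 3: add edge 2-3 (w=3); MST = {0-1(w=2) 2-3(w=3) 3-4(w=1)}
step 4: add edge 1-4 (w=6); MST = {0-1(w=2) 1-4(w=6) 2-3(w=3) 3-4(w=1)}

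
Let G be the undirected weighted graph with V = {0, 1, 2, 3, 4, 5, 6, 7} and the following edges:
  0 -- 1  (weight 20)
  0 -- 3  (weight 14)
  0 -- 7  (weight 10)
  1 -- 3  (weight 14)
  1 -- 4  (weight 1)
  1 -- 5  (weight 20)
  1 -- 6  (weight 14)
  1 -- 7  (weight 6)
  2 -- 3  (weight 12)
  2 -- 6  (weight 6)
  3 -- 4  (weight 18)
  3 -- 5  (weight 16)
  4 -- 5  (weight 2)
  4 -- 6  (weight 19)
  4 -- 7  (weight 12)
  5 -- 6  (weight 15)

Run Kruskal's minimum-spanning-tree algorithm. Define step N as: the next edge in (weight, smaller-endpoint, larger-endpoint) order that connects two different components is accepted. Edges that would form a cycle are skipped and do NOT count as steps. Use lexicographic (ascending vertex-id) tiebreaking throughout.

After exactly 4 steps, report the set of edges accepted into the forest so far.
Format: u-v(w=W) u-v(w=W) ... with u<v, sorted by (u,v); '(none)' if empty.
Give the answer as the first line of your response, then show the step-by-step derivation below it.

1-4(w=1) 1-7(w=6) 2-6(w=6) 4-5(w=2)

step 1: add edge 1-4 (w=1); MST = {1-4(w=1)}
step 2: add edge 4-5 (w=2); MST = {1-4(w=1) 4-5(w=2)}
step 3: add edge 1-7 (w=6); MST = {1-4(w=1) 1-7(w=6) 4-5(w=2)}
step 4: add edge 2-6 (w=6); MST = {1-4(w=1) 1-7(w=6) 2-6(w=6) 4-5(w=2)}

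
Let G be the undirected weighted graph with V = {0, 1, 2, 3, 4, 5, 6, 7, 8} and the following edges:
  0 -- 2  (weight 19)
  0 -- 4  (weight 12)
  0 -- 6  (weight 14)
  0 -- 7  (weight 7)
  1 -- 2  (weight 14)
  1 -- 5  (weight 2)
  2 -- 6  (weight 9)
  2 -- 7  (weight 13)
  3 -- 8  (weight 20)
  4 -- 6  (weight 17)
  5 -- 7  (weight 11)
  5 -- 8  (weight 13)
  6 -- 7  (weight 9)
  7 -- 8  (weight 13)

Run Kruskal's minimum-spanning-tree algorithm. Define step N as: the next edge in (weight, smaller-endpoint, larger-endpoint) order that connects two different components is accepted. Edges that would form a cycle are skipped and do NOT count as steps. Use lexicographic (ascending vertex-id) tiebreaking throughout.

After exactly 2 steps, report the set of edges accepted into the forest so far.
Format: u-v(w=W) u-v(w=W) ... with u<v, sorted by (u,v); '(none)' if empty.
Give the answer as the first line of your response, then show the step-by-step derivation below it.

0-7(w=7) 1-5(w=2)

step 1: add edge 1-5 (w=2); MST = {1-5(w=2)}
step 2: add edge 0-7 (w=7); MST = {0-7(w=7) 1-5(w=2)}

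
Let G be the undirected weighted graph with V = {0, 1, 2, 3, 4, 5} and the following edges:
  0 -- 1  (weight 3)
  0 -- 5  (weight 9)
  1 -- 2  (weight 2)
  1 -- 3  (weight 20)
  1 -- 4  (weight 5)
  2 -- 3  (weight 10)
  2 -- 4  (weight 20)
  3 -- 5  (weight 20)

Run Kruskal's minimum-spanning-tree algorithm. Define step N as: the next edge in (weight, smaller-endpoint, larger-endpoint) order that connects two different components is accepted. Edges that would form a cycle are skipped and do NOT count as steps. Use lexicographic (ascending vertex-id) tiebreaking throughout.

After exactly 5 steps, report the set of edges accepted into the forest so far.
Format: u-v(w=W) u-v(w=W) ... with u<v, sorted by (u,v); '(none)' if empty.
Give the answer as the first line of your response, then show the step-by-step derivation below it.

0-1(w=3) 0-5(w=9) 1-2(w=2) 1-4(w=5) 2-3(w=10)

step 1: add edge 1-2 (w=2); MST = {1-2(w=2)}
step 2: add edge 0-1 (w=3); MST = {0-1(w=3) 1-2(w=2)}
step 3: add edge 1-4 (w=5); MST = {0-1(w=3) 1-2(w=2) 1-4(w=5)}
step 4: add edge 0-5 (w=9); MST = {0-1(w=3) 0-5(w=9) 1-2(w=2) 1-4(w=5)}
step 5: add edge 2-3 (w=10); MST = {0-1(w=3) 0-5(w=9) 1-2(w=2) 1-4(w=5) 2-3(w=10)}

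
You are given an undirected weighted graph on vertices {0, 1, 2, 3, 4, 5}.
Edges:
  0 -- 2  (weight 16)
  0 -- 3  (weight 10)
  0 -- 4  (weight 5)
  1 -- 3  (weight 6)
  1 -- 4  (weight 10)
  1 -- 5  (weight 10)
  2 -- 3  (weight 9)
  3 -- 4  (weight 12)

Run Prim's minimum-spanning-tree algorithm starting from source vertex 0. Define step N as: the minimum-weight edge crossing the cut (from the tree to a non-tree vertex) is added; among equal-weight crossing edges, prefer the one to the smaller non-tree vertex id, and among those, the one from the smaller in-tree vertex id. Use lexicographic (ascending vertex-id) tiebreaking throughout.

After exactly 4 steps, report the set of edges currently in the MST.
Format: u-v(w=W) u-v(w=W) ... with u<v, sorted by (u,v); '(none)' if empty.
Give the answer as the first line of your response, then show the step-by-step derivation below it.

0-4(w=5) 1-3(w=6) 1-4(w=10) 2-3(w=9)

step 1: add edge 0-4 (w=5); MST = {0-4(w=5)}
step 2: add edge 1-4 (w=10); MST = {0-4(w=5) 1-4(w=10)}
step 3: add edge 1-3 (w=6); MST = {0-4(w=5) 1-3(w=6) 1-4(w=10)}
step 4: add edge 2-3 (w=9); MST = {0-4(w=5) 1-3(w=6) 1-4(w=10) 2-3(w=9)}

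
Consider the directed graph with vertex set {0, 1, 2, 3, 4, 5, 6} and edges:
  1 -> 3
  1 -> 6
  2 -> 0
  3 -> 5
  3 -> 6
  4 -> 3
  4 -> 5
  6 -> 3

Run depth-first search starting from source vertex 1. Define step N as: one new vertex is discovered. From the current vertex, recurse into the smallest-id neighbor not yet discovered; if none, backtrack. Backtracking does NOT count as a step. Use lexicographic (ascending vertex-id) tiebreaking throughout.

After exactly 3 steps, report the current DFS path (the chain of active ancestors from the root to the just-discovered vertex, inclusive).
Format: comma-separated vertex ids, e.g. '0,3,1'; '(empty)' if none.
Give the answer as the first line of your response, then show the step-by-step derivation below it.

1,3,5

step 1: discover 1; path=1; order=1
step 2: discover 3; path=1>3; order=1,3
step 3: discover 5; path=1>3>5; order=1,3,5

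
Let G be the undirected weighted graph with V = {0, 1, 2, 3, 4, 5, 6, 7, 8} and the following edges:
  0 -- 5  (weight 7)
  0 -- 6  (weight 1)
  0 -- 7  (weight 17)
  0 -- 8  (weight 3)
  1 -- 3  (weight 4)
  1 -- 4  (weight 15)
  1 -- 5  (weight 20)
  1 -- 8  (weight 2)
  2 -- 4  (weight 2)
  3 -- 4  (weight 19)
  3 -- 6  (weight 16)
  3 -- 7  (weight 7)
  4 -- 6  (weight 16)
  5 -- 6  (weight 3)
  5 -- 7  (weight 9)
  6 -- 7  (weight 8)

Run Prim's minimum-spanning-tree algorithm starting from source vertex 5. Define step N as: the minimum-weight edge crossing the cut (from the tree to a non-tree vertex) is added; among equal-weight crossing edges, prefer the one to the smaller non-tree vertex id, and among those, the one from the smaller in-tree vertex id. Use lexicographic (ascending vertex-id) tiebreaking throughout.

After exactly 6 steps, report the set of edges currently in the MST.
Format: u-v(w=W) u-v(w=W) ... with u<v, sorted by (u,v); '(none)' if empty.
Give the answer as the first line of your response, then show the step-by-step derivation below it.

0-6(w=1) 0-8(w=3) 1-3(w=4) 1-8(w=2) 3-7(w=7) 5-6(w=3)

step 1: add edge 5-6 (w=3); MST = {5-6(w=3)}
step 2: add edge 0-6 (w=1); MST = {0-6(w=1) 5-6(w=3)}
step 3: add edge 0-8 (w=3); MST = {0-6(w=1) 0-8(w=3) 5-6(w=3)}
step 4: add edge 1-8 (w=2); MST = {0-6(w=1) 0-8(w=3) 1-8(w=2) 5-6(w=3)}
step 5: add edge 1-3 (w=4); MST = {0-6(w=1) 0-8(w=3) 1-3(w=4) 1-8(w=2) 5-6(w=3)}
step 6: add edge 3-7 (w=7); MST = {0-6(w=1) 0-8(w=3) 1-3(w=4) 1-8(w=2) 3-7(w=7) 5-6(w=3)}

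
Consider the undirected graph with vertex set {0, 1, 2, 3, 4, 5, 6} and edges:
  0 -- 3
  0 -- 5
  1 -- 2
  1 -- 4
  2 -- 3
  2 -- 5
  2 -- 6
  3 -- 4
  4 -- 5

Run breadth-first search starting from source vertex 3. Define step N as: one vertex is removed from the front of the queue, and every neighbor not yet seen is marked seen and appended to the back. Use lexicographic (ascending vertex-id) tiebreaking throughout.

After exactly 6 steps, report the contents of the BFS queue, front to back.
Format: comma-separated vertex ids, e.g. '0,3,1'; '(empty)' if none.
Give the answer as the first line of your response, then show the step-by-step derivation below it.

6

step 1: dequeue 3; queue=[0,2,4]; order=3
step 2: dequeue 0; queue=[2,4,5]; order=3,0
step 3: dequeue 2; queue=[4,5,1,6]; order=3,0,2
step 4: dequeue 4; queue=[5,1,6]; order=3,0,2,4
step 5: dequeue 5; queue=[1,6]; order=3,0,2,4,5
step 6: dequeue 1; queue=[6]; order=3,0,2,4,5,1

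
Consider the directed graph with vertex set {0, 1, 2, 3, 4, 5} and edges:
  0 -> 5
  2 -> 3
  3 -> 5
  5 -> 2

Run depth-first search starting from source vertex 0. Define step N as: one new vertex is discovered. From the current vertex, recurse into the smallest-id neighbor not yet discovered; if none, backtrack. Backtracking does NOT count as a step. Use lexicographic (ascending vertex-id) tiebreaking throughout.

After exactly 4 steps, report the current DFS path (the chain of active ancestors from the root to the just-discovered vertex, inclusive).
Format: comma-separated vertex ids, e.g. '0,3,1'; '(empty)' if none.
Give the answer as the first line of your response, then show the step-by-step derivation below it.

0,5,2,3

step 1: discover 0; path=0; order=0
step 2: discover 5; path=0>5; order=0,5
step 3: discover 2; path=0>5>2; order=0,5,2
step 4: discover 3; path=0>5>2>3; order=0,5,2,3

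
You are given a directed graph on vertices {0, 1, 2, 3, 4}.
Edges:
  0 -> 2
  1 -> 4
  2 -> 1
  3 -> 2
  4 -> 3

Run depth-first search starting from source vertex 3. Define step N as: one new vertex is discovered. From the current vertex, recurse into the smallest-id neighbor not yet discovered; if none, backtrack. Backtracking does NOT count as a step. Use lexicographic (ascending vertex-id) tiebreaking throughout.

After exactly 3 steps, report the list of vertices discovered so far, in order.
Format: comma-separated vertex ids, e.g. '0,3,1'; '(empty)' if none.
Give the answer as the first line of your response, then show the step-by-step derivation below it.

3,2,1

step 1: discover 3; path=3; order=3
step 2: discover 2; path=3>2; order=3,2
step 3: discover 1; path=3>2>1; order=3,2,1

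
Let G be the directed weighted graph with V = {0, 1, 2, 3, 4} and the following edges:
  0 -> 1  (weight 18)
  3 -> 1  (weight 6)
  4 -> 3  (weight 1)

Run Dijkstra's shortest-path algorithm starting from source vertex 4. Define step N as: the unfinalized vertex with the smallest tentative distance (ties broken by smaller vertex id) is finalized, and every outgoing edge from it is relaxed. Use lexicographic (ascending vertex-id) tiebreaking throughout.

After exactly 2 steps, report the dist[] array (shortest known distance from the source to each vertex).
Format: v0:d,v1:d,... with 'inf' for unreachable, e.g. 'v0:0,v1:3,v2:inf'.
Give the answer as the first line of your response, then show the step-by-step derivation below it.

v0:inf,v1:7,v2:inf,v3:1,v4:0

step 1: dist = v0:inf,v1:inf,v2:inf,v3:1,v4:0
step 2: dist = v0:inf,v1:7,v2:inf,v3:1,v4:0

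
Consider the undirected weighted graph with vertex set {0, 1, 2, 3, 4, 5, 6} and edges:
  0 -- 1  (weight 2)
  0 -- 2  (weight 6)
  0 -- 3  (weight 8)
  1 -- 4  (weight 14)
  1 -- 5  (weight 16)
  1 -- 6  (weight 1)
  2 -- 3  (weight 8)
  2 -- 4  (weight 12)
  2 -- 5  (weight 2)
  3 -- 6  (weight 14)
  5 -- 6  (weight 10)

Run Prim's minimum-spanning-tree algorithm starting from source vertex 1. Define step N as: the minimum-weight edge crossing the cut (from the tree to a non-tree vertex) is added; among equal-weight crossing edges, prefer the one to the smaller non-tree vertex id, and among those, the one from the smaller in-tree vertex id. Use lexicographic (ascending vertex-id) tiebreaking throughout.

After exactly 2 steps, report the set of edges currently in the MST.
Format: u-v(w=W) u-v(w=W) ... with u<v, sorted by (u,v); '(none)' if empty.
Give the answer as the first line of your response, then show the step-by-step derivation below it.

0-1(w=2) 1-6(w=1)

step 1: add edge 1-6 (w=1); MST = {1-6(w=1)}
step 2: add edge 0-1 (w=2); MST = {0-1(w=2) 1-6(w=1)}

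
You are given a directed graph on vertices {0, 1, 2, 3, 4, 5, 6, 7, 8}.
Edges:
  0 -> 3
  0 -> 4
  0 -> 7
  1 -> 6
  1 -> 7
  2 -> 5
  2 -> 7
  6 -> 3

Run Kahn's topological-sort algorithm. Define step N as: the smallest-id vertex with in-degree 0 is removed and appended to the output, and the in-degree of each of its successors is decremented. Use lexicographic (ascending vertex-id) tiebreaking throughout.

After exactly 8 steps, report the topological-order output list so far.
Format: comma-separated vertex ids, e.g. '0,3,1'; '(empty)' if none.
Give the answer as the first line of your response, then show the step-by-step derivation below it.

0,1,2,4,5,6,3,7

step 1: output 0; order=[0]; indeg=(0,0,0,1,0,1,1,2,0)
step 2: output 1; order=[0,1]; indeg=(0,0,0,1,0,1,0,1,0)
step 3: output 2; order=[0,1,2]; indeg=(0,0,0,1,0,0,0,0,0)
step 4: output 4; order=[0,1,2,4]; indeg=(0,0,0,1,0,0,0,0,0)
step 5: output 5; order=[0,1,2,4,5]; indeg=(0,0,0,1,0,0,0,0,0)
step 6: output 6; order=[0,1,2,4,5,6]; indeg=(0,0,0,0,0,0,0,0,0)
step 7: output 3; order=[0,1,2,4,5,6,3]; indeg=(0,0,0,0,0,0,0,0,0)
step 8: output 7; order=[0,1,2,4,5,6,3,7]; indeg=(0,0,0,0,0,0,0,0,0)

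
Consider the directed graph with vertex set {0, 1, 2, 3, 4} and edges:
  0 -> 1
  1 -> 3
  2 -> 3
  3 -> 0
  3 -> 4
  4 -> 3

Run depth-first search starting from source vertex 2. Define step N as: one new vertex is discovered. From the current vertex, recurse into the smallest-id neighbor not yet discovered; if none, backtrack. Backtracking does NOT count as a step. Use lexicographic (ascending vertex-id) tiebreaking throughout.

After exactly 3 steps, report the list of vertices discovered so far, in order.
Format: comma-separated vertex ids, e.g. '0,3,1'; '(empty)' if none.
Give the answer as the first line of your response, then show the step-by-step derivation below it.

2,3,0

step 1: discover 2; path=2; order=2
step 2: discover 3; path=2>3; order=2,3
step 3: discover 0; path=2>3>0; order=2,3,0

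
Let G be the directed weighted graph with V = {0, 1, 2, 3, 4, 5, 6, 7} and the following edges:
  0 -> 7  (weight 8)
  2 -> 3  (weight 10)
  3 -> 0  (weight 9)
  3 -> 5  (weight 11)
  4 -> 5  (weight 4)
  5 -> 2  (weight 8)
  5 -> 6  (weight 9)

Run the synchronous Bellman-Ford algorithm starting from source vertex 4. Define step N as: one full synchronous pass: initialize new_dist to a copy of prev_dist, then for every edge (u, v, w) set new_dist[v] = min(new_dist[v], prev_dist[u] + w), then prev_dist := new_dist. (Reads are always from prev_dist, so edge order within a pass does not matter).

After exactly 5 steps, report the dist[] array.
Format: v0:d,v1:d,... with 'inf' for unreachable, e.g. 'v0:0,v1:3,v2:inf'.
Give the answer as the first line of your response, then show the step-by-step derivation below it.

v0:31,v1:inf,v2:12,v3:22,v4:0,v5:4,v6:13,v7:39

step 1: dist = v0:inf,v1:inf,v2:inf,v3:inf,v4:0,v5:4,v6:inf,v7:inf
step 2: dist = v0:inf,v1:inf,v2:12,v3:inf,v4:0,v5:4,v6:13,v7:inf
step 3: dist = v0:inf,v1:inf,v2:12,v3:22,v4:0,v5:4,v6:13,v7:inf
step 4: dist = v0:31,v1:inf,v2:12,v3:22,v4:0,v5:4,v6:13,v7:inf
step 5: dist = v0:31,v1:inf,v2:12,v3:22,v4:0,v5:4,v6:13,v7:39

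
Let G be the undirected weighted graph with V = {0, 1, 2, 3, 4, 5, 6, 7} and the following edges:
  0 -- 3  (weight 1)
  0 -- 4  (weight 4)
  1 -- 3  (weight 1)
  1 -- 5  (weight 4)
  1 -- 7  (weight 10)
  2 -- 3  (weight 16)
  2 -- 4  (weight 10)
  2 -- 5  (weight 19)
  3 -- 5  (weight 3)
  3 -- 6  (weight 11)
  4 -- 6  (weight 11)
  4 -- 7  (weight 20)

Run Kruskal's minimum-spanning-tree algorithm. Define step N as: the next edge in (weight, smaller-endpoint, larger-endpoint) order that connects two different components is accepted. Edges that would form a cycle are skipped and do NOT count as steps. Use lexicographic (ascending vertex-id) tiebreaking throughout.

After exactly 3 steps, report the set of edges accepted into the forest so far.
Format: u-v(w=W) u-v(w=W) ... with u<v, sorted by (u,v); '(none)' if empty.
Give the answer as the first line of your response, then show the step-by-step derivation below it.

0-3(w=1) 1-3(w=1) 3-5(w=3)

step 1: add edge 0-3 (w=1); MST = {0-3(w=1)}
step 2: add edge 1-3 (w=1); MST = {0-3(w=1) 1-3(w=1)}
step 3: add edge 3-5 (w=3); MST = {0-3(w=1) 1-3(w=1) 3-5(w=3)}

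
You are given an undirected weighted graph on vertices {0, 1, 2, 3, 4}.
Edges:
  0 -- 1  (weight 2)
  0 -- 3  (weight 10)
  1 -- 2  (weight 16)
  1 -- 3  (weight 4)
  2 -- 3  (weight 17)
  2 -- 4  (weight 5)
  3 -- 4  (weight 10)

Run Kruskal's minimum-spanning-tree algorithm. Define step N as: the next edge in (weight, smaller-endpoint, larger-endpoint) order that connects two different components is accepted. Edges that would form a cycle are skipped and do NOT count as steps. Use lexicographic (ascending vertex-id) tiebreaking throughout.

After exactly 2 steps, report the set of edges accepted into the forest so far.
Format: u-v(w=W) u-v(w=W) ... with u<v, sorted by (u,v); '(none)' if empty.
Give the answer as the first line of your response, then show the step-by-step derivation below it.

0-1(w=2) 1-3(w=4)

step 1: add edge 0-1 (w=2); MST = {0-1(w=2)}
step 2: add edge 1-3 (w=4); MST = {0-1(w=2) 1-3(w=4)}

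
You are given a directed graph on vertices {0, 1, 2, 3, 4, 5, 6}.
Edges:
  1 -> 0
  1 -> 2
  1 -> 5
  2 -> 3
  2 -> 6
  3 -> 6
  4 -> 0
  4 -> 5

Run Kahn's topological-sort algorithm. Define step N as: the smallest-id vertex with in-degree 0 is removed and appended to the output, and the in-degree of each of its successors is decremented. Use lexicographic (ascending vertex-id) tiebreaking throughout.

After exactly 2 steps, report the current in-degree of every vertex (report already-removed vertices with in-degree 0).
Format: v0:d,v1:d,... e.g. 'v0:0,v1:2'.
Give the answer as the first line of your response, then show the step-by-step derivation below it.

v0:1,v1:0,v2:0,v3:0,v4:0,v5:1,v6:1

step 1: output 1; order=[1]; indeg=(1,0,0,1,0,1,2)
step 2: output 2; order=[1,2]; indeg=(1,0,0,0,0,1,1)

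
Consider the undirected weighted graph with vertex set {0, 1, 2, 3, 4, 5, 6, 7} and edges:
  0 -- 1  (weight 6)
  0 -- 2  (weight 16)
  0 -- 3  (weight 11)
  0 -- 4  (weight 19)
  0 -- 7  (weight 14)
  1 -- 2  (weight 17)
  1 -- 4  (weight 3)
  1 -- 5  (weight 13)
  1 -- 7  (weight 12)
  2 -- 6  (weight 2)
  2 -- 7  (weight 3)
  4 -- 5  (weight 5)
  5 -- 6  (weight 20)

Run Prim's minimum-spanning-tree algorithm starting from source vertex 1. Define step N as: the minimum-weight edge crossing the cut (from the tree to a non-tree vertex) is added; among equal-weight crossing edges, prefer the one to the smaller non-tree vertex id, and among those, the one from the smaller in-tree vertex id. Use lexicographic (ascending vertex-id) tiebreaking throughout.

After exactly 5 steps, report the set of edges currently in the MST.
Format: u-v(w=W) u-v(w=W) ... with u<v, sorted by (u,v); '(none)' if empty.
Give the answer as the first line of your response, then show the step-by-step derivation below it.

0-1(w=6) 0-3(w=11) 1-4(w=3) 1-7(w=12) 4-5(w=5)

step 1: add edge 1-4 (w=3); MST = {1-4(w=3)}
step 2: add edge 4-5 (w=5); MST = {1-4(w=3) 4-5(w=5)}
step 3: add edge 0-1 (w=6); MST = {0-1(w=6) 1-4(w=3) 4-5(w=5)}
step 4: add edge 0-3 (w=11); MST = {0-1(w=6) 0-3(w=11) 1-4(w=3) 4-5(w=5)}
step 5: add edge 1-7 (w=12); MST = {0-1(w=6) 0-3(w=11) 1-4(w=3) 1-7(w=12) 4-5(w=5)}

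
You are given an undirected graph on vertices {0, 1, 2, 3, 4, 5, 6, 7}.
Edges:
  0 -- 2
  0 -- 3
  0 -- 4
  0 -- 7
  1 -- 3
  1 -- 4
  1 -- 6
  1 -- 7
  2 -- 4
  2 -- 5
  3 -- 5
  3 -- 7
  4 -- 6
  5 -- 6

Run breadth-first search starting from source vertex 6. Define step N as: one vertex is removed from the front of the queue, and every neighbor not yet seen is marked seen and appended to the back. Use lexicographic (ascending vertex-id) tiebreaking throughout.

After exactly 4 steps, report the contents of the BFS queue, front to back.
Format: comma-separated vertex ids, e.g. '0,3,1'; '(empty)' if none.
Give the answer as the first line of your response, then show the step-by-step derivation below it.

3,7,0,2

step 1: dequeue 6; queue=[1,4,5]; order=6
step 2: dequeue 1; queue=[4,5,3,7]; order=6,1
step 3: dequeue 4; queue=[5,3,7,0,2]; order=6,1,4
step 4: dequeue 5; queue=[3,7,0,2]; order=6,1,4,5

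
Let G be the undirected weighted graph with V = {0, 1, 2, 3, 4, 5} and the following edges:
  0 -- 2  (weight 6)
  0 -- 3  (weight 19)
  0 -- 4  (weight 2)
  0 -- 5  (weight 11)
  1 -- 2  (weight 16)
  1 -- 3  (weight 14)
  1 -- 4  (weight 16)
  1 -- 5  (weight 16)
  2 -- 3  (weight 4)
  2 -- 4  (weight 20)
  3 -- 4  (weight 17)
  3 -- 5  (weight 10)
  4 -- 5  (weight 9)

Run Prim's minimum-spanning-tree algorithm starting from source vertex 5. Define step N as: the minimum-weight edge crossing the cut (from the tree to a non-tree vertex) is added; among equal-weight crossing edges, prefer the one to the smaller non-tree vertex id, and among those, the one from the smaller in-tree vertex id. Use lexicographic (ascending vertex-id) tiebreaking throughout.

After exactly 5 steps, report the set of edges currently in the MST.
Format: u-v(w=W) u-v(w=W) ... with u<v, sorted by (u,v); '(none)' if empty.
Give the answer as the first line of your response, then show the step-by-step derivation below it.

0-2(w=6) 0-4(w=2) 1-3(w=14) 2-3(w=4) 4-5(w=9)

step 1: add edge 4-5 (w=9); MST = {4-5(w=9)}
step 2: add edge 0-4 (w=2); MST = {0-4(w=2) 4-5(w=9)}
step 3: add edge 0-2 (w=6); MST = {0-2(w=6) 0-4(w=2) 4-5(w=9)}
step 4: add edge 2-3 (w=4); MST = {0-2(w=6) 0-4(w=2) 2-3(w=4) 4-5(w=9)}
step 5: add edge 1-3 (w=14); MST = {0-2(w=6) 0-4(w=2) 1-3(w=14) 2-3(w=4) 4-5(w=9)}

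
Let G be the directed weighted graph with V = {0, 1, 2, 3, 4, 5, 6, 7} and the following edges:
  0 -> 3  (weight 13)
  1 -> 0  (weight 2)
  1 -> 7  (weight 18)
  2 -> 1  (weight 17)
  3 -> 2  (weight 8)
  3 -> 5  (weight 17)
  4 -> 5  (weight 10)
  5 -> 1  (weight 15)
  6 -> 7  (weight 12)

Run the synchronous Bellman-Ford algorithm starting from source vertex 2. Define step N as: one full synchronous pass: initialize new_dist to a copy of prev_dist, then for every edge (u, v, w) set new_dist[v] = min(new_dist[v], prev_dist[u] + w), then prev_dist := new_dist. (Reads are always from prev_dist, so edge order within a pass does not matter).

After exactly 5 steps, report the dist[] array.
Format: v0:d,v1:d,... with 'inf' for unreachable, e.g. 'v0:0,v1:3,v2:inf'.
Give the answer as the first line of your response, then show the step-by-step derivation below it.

v0:19,v1:17,v2:0,v3:32,v4:inf,v5:49,v6:inf,v7:35

step 1: dist = v0:inf,v1:17,v2:0,v3:inf,v4:inf,v5:inf,v6:inf,v7:inf
step 2: dist = v0:19,v1:17,v2:0,v3:inf,v4:inf,v5:inf,v6:inf,v7:35
step 3: dist = v0:19,v1:17,v2:0,v3:32,v4:inf,v5:inf,v6:inf,v7:35
step 4: dist = v0:19,v1:17,v2:0,v3:32,v4:inf,v5:49,v6:inf,v7:35
step 5: dist = v0:19,v1:17,v2:0,v3:32,v4:inf,v5:49,v6:inf,v7:35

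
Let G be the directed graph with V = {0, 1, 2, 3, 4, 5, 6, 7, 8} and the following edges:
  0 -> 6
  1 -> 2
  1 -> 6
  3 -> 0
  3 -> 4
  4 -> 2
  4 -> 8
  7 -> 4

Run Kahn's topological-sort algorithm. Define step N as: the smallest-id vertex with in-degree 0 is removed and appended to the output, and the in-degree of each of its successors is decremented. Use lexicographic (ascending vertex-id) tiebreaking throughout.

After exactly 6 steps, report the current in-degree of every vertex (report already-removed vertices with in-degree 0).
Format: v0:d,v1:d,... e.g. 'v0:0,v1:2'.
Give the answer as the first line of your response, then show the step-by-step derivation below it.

v0:0,v1:0,v2:1,v3:0,v4:0,v5:0,v6:0,v7:0,v8:1

step 1: output 1; order=[1]; indeg=(1,0,1,0,2,0,1,0,1)
step 2: output 3; order=[1,3]; indeg=(0,0,1,0,1,0,1,0,1)
step 3: output 0; order=[1,3,0]; indeg=(0,0,1,0,1,0,0,0,1)
step 4: output 5; order=[1,3,0,5]; indeg=(0,0,1,0,1,0,0,0,1)
step 5: output 6; order=[1,3,0,5,6]; indeg=(0,0,1,0,1,0,0,0,1)
step 6: output 7; order=[1,3,0,5,6,7]; indeg=(0,0,1,0,0,0,0,0,1)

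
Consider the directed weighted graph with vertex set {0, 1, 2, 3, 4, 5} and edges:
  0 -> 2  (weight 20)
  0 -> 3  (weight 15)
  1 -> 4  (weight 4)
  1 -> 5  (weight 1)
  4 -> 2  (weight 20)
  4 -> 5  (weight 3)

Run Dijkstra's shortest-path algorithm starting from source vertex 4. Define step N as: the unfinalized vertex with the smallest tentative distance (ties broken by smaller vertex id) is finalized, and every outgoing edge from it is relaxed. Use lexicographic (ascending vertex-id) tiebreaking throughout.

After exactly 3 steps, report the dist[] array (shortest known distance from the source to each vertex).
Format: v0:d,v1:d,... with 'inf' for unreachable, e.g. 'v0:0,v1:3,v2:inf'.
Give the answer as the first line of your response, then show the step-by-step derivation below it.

v0:inf,v1:inf,v2:20,v3:inf,v4:0,v5:3

step 1: dist = v0:inf,v1:inf,v2:20,v3:inf,v4:0,v5:3
step 2: dist = v0:inf,v1:inf,v2:20,v3:inf,v4:0,v5:3
step 3: dist = v0:inf,v1:inf,v2:20,v3:inf,v4:0,v5:3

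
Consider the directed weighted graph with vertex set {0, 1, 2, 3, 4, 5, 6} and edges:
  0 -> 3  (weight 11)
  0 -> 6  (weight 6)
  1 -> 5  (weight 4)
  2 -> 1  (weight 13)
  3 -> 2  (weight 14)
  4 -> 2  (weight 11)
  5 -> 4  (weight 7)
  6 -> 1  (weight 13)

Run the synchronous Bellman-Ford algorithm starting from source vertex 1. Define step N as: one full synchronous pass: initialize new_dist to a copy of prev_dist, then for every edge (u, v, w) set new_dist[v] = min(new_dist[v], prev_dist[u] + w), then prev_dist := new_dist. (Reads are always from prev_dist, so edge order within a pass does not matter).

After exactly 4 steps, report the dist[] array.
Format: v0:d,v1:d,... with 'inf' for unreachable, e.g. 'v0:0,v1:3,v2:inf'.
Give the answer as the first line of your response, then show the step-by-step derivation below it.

v0:inf,v1:0,v2:22,v3:inf,v4:11,v5:4,v6:inf

step 1: dist = v0:inf,v1:0,v2:inf,v3:inf,v4:inf,v5:4,v6:inf
step 2: dist = v0:inf,v1:0,v2:inf,v3:inf,v4:11,v5:4,v6:inf
step 3: dist = v0:inf,v1:0,v2:22,v3:inf,v4:11,v5:4,v6:inf
step 4: dist = v0:inf,v1:0,v2:22,v3:inf,v4:11,v5:4,v6:inf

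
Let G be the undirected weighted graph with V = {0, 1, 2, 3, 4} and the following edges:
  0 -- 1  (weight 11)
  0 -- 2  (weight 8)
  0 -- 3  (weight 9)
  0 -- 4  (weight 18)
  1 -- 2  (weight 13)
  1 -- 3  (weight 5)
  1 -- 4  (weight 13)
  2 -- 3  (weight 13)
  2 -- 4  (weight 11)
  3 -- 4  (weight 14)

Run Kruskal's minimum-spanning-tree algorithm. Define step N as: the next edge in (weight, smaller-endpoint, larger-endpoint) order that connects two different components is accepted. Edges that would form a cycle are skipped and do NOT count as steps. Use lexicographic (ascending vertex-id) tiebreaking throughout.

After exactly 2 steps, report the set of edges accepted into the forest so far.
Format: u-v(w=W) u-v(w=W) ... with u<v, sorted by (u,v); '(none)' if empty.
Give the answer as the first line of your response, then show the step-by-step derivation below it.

0-2(w=8) 1-3(w=5)

step 1: add edge 1-3 (w=5); MST = {1-3(w=5)}
step 2: add edge 0-2 (w=8); MST = {0-2(w=8) 1-3(w=5)}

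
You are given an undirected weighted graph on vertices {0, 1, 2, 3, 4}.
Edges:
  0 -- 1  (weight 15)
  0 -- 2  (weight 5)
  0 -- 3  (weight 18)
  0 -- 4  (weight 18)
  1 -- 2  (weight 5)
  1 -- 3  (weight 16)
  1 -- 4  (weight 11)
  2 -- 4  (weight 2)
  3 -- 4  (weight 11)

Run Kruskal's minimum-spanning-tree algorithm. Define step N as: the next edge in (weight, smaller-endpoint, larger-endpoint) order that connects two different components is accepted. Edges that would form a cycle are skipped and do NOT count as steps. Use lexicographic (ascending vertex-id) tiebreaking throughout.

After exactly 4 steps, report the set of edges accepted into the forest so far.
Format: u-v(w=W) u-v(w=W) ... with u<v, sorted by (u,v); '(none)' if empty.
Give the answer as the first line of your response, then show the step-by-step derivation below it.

0-2(w=5) 1-2(w=5) 2-4(w=2) 3-4(w=11)

step 1: add edge 2-4 (w=2); MST = {2-4(w=2)}
step 2: add edge 0-2 (w=5); MST = {0-2(w=5) 2-4(w=2)}
step 3: add edge 1-2 (w=5); MST = {0-2(w=5) 1-2(w=5) 2-4(w=2)}
step 4: add edge 3-4 (w=11); MST = {0-2(w=5) 1-2(w=5) 2-4(w=2) 3-4(w=11)}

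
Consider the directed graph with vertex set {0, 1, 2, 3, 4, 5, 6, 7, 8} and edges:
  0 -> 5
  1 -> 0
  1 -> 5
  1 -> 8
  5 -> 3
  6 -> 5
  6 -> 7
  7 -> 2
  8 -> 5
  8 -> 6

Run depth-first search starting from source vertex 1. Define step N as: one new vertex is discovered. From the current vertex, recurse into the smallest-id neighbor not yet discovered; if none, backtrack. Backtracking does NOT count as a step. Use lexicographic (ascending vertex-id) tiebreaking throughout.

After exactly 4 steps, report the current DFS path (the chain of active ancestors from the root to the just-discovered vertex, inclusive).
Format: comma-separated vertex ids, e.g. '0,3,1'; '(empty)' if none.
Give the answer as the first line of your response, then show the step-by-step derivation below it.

1,0,5,3

step 1: discover 1; path=1; order=1
step 2: discover 0; path=1>0; order=1,0
step 3: discover 5; path=1>0>5; order=1,0,5
step 4: discover 3; path=1>0>5>3; order=1,0,5,3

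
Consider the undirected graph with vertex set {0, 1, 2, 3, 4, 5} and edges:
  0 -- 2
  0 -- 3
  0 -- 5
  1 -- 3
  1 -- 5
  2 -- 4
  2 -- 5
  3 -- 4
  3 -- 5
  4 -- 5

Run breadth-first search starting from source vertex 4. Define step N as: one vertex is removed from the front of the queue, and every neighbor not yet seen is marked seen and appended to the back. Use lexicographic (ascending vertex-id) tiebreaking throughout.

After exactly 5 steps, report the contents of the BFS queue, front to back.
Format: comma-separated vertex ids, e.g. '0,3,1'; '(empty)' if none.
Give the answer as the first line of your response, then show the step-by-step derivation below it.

1

step 1: dequeue 4; queue=[2,3,5]; order=4
step 2: dequeue 2; queue=[3,5,0]; order=4,2
step 3: dequeue 3; queue=[5,0,1]; order=4,2,3
step 4: dequeue 5; queue=[0,1]; order=4,2,3,5
step 5: dequeue 0; queue=[1]; order=4,2,3,5,0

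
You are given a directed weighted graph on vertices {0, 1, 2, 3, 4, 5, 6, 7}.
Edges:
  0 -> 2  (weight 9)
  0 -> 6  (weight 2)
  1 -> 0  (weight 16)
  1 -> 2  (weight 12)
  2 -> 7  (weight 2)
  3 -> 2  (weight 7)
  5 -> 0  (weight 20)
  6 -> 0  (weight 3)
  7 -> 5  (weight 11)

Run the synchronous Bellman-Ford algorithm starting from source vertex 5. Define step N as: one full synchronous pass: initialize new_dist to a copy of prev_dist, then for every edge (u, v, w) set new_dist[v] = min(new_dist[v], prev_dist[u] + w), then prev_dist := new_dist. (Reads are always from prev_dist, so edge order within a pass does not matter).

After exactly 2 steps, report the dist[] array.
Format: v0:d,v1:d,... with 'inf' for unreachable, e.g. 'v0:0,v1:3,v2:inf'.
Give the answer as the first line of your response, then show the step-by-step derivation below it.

v0:20,v1:inf,v2:29,v3:inf,v4:inf,v5:0,v6:22,v7:inf

step 1: dist = v0:20,v1:inf,v2:inf,v3:inf,v4:inf,v5:0,v6:inf,v7:inf
step 2: dist = v0:20,v1:inf,v2:29,v3:inf,v4:inf,v5:0,v6:22,v7:inf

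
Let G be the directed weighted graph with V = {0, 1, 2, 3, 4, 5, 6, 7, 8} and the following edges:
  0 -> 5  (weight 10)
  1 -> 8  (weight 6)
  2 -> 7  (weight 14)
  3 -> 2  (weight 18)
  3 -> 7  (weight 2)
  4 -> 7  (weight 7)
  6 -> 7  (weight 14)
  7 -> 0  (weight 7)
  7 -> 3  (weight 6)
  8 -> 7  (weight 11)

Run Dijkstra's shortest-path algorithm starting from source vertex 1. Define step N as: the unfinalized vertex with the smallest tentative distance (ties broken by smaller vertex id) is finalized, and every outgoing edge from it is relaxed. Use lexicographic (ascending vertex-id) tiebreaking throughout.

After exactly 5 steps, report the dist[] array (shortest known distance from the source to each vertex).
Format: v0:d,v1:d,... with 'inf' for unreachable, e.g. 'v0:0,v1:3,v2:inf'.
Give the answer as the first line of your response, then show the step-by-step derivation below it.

v0:24,v1:0,v2:41,v3:23,v4:inf,v5:34,v6:inf,v7:17,v8:6

step 1: dist = v0:inf,v1:0,v2:inf,v3:inf,v4:inf,v5:inf,v6:inf,v7:inf,v8:6
step 2: dist = v0:inf,v1:0,v2:inf,v3:inf,v4:inf,v5:inf,v6:inf,v7:17,v8:6
step 3: dist = v0:24,v1:0,v2:inf,v3:23,v4:inf,v5:inf,v6:inf,v7:17,v8:6
step 4: dist = v0:24,v1:0,v2:41,v3:23,v4:inf,v5:inf,v6:inf,v7:17,v8:6
step 5: dist = v0:24,v1:0,v2:41,v3:23,v4:inf,v5:34,v6:inf,v7:17,v8:6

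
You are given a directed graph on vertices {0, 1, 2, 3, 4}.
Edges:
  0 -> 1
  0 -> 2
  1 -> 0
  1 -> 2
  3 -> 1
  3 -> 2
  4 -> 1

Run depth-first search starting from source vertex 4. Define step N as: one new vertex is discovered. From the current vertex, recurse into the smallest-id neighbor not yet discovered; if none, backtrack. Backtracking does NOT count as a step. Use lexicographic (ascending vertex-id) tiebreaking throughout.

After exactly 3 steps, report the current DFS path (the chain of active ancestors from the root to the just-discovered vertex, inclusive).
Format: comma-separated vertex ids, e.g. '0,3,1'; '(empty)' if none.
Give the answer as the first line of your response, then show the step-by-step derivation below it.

4,1,0

step 1: discover 4; path=4; order=4
step 2: discover 1; path=4>1; order=4,1
step 3: discover 0; path=4>1>0; order=4,1,0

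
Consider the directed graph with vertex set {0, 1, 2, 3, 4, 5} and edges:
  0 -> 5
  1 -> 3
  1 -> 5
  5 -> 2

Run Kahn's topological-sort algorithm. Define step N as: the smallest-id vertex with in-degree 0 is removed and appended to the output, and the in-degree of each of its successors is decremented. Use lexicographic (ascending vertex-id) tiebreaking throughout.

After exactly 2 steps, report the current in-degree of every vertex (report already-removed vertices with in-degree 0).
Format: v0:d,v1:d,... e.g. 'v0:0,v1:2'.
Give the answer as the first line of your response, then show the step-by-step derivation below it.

v0:0,v1:0,v2:1,v3:0,v4:0,v5:0

step 1: output 0; order=[0]; indeg=(0,0,1,1,0,1)
step 2: output 1; order=[0,1]; indeg=(0,0,1,0,0,0)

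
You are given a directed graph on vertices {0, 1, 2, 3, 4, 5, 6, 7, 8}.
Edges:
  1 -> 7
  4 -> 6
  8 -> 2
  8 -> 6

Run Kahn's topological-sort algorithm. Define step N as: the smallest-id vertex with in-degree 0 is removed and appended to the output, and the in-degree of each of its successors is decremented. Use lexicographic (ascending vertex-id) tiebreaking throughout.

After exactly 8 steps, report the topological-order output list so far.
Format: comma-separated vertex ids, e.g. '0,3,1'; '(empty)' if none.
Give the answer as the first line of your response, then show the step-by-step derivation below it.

0,1,3,4,5,7,8,2

step 1: output 0; order=[0]; indeg=(0,0,1,0,0,0,2,1,0)
step 2: output 1; order=[0,1]; indeg=(0,0,1,0,0,0,2,0,0)
step 3: output 3; order=[0,1,3]; indeg=(0,0,1,0,0,0,2,0,0)
step 4: output 4; order=[0,1,3,4]; indeg=(0,0,1,0,0,0,1,0,0)
step 5: output 5; order=[0,1,3,4,5]; indeg=(0,0,1,0,0,0,1,0,0)
step 6: output 7; order=[0,1,3,4,5,7]; indeg=(0,0,1,0,0,0,1,0,0)
step 7: output 8; order=[0,1,3,4,5,7,8]; indeg=(0,0,0,0,0,0,0,0,0)
step 8: output 2; order=[0,1,3,4,5,7,8,2]; indeg=(0,0,0,0,0,0,0,0,0)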